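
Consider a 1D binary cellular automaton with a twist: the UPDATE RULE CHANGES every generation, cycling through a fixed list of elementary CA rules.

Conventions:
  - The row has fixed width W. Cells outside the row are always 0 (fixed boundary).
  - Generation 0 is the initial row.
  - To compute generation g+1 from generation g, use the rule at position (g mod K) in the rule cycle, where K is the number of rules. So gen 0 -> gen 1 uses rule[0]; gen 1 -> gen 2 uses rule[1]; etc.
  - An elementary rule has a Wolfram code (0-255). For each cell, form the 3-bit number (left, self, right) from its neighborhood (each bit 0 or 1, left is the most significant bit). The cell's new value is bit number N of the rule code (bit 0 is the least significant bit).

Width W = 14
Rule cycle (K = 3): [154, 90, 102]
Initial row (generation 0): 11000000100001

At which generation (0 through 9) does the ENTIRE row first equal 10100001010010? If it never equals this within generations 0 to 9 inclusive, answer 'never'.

Answer: 1

Derivation:
Gen 0: 11000000100001
Gen 1 (rule 154): 10100001010010
Gen 2 (rule 90): 00010010001101
Gen 3 (rule 102): 00110110010111
Gen 4 (rule 154): 01100101100110
Gen 5 (rule 90): 11111001111111
Gen 6 (rule 102): 00001010000001
Gen 7 (rule 154): 00010001000010
Gen 8 (rule 90): 00101010100101
Gen 9 (rule 102): 01111111101111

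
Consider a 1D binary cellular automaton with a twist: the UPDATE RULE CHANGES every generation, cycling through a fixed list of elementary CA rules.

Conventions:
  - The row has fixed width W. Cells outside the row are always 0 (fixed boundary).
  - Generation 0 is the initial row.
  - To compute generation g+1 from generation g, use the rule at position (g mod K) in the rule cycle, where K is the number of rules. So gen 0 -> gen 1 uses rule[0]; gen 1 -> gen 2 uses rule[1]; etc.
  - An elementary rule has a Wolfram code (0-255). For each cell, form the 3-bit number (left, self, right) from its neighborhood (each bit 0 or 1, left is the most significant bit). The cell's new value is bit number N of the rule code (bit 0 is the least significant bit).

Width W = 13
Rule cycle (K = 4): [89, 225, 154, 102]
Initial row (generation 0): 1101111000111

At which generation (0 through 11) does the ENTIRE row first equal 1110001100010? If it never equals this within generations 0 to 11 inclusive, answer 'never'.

Gen 0: 1101111000111
Gen 1 (rule 89): 1101001110101
Gen 2 (rule 225): 0110000111010
Gen 3 (rule 154): 1101001110001
Gen 4 (rule 102): 0111010010011
Gen 5 (rule 89): 0101001001011
Gen 6 (rule 225): 0010000000101
Gen 7 (rule 154): 0101000001000
Gen 8 (rule 102): 1111000011000
Gen 9 (rule 89): 1001111011111
Gen 10 (rule 225): 0000111101111
Gen 11 (rule 154): 0001111001110

Answer: never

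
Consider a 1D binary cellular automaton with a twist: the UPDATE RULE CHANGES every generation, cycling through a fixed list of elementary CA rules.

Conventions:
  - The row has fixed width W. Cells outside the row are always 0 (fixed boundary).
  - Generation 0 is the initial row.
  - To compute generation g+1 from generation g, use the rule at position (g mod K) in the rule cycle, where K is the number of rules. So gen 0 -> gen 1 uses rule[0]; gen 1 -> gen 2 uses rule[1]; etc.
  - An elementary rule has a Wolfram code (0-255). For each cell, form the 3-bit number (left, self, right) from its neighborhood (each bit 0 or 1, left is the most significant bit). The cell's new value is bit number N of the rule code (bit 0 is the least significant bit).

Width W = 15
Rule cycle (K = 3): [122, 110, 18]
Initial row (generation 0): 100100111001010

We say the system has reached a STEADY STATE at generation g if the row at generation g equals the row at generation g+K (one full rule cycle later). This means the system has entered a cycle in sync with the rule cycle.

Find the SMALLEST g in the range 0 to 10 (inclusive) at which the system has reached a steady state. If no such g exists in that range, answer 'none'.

Gen 0: 100100111001010
Gen 1 (rule 122): 011011101110101
Gen 2 (rule 110): 111110111011111
Gen 3 (rule 18): 000000000000000
Gen 4 (rule 122): 000000000000000
Gen 5 (rule 110): 000000000000000
Gen 6 (rule 18): 000000000000000
Gen 7 (rule 122): 000000000000000
Gen 8 (rule 110): 000000000000000
Gen 9 (rule 18): 000000000000000
Gen 10 (rule 122): 000000000000000
Gen 11 (rule 110): 000000000000000
Gen 12 (rule 18): 000000000000000
Gen 13 (rule 122): 000000000000000

Answer: 3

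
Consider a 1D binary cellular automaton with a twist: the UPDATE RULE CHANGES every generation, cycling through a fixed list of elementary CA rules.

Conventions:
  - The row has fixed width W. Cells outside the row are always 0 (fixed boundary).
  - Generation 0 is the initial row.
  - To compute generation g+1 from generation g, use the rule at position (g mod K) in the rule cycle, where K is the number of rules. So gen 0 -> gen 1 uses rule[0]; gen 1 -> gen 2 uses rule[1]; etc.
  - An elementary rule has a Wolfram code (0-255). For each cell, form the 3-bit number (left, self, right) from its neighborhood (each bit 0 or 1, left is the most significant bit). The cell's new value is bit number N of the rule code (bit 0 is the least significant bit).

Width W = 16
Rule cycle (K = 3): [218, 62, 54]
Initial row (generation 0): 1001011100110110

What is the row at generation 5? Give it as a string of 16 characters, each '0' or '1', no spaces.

Gen 0: 1001011100110110
Gen 1 (rule 218): 0110011111110111
Gen 2 (rule 62): 1101110000001100
Gen 3 (rule 54): 0010001000010010
Gen 4 (rule 218): 0101010100101101
Gen 5 (rule 62): 1111111111111011

Answer: 1111111111111011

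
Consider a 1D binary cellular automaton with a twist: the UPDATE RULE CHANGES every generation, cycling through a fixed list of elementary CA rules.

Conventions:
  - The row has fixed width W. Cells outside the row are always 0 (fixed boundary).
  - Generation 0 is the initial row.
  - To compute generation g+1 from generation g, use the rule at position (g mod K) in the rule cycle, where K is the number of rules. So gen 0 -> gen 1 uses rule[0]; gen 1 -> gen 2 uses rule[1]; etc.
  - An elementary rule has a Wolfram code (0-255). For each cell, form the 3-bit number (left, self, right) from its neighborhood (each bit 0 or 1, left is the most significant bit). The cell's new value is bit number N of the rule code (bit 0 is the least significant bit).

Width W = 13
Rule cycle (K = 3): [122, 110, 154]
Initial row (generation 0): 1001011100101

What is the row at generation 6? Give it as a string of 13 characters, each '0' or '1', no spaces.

Answer: 0100110100101

Derivation:
Gen 0: 1001011100101
Gen 1 (rule 122): 0110110111010
Gen 2 (rule 110): 1111111101110
Gen 3 (rule 154): 1111111001101
Gen 4 (rule 122): 1000001111110
Gen 5 (rule 110): 1000011000010
Gen 6 (rule 154): 0100110100101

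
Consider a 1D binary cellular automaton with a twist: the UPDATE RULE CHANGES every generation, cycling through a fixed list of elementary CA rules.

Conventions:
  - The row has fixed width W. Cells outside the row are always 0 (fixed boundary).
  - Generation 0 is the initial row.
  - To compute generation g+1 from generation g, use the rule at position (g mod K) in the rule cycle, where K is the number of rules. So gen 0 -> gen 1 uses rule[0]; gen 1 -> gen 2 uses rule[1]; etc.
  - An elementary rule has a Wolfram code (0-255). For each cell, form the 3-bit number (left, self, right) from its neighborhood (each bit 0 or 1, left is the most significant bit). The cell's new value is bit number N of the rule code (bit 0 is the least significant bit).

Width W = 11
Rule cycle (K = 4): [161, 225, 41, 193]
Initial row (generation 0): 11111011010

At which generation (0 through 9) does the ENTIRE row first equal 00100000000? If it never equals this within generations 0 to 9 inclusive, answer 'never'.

Gen 0: 11111011010
Gen 1 (rule 161): 01110100100
Gen 2 (rule 225): 00111000001
Gen 3 (rule 41): 10100011100
Gen 4 (rule 193): 00001001101
Gen 5 (rule 161): 11100000010
Gen 6 (rule 225): 01101111000
Gen 7 (rule 41): 01011000011
Gen 8 (rule 193): 00001011001
Gen 9 (rule 161): 11100100000

Answer: never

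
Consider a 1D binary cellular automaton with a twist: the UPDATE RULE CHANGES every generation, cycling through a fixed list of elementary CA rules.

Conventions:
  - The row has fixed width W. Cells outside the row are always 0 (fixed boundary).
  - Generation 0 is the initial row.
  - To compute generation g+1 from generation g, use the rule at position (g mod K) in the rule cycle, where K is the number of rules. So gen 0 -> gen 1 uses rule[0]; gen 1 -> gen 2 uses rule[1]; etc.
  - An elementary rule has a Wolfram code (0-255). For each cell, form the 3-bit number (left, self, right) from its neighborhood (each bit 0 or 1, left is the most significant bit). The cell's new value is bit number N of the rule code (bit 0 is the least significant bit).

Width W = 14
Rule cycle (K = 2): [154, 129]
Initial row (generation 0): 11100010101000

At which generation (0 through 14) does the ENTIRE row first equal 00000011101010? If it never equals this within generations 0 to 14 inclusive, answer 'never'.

Answer: 3

Derivation:
Gen 0: 11100010101000
Gen 1 (rule 154): 11010100000100
Gen 2 (rule 129): 00000001110001
Gen 3 (rule 154): 00000011101010
Gen 4 (rule 129): 11111001000000
Gen 5 (rule 154): 11110110100000
Gen 6 (rule 129): 01100000001111
Gen 7 (rule 154): 11010000011110
Gen 8 (rule 129): 00000111001100
Gen 9 (rule 154): 00001110111010
Gen 10 (rule 129): 11100100010000
Gen 11 (rule 154): 11011010101000
Gen 12 (rule 129): 00000000000011
Gen 13 (rule 154): 00000000000110
Gen 14 (rule 129): 11111111110000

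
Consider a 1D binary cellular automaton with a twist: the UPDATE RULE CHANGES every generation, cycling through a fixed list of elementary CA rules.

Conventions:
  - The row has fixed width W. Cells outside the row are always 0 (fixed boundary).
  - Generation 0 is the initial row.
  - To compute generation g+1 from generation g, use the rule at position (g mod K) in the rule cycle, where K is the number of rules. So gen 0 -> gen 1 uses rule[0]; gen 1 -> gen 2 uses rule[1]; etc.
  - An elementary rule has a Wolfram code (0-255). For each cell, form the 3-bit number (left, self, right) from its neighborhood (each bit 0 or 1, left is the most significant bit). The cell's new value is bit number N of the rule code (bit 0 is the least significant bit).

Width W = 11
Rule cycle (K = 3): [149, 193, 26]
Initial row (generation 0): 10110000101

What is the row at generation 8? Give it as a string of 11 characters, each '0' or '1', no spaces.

Gen 0: 10110000101
Gen 1 (rule 149): 10001110101
Gen 2 (rule 193): 00100110000
Gen 3 (rule 26): 01011101000
Gen 4 (rule 149): 01001001111
Gen 5 (rule 193): 00000000111
Gen 6 (rule 26): 00000001100
Gen 7 (rule 149): 11111100011
Gen 8 (rule 193): 01111101001

Answer: 01111101001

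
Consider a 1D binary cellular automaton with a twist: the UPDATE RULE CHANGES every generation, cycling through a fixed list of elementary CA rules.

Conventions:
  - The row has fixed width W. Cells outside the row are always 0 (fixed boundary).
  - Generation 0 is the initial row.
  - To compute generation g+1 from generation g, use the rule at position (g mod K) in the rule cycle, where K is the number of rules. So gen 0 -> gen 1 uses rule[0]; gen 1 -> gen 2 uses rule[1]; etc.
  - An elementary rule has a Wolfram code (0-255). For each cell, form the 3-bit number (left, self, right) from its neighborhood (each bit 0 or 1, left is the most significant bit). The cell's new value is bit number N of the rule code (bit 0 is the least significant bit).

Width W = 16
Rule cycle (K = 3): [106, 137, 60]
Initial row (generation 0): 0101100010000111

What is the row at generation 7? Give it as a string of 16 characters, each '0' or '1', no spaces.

Answer: 0000101001110010

Derivation:
Gen 0: 0101100010000111
Gen 1 (rule 106): 1011100100001101
Gen 2 (rule 137): 0011000001101000
Gen 3 (rule 60): 0010100001011100
Gen 4 (rule 106): 0101000010110100
Gen 5 (rule 137): 0000011000100001
Gen 6 (rule 60): 0000010100110001
Gen 7 (rule 106): 0000101001110010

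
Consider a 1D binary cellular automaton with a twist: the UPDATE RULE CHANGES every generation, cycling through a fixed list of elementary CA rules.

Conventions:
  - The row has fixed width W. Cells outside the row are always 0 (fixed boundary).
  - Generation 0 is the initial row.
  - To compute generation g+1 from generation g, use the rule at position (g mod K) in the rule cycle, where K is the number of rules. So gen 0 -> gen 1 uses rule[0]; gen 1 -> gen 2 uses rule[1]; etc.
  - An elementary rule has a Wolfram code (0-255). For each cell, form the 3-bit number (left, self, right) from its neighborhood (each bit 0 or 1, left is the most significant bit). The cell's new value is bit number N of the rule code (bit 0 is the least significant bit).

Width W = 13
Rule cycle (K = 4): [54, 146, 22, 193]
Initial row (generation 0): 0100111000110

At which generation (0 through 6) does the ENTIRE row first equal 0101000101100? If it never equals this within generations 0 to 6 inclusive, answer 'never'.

Gen 0: 0100111000110
Gen 1 (rule 54): 1111000101001
Gen 2 (rule 146): 0110101000110
Gen 3 (rule 22): 1000101101001
Gen 4 (rule 193): 0010000100000
Gen 5 (rule 54): 0111001110000
Gen 6 (rule 146): 1010110101000

Answer: never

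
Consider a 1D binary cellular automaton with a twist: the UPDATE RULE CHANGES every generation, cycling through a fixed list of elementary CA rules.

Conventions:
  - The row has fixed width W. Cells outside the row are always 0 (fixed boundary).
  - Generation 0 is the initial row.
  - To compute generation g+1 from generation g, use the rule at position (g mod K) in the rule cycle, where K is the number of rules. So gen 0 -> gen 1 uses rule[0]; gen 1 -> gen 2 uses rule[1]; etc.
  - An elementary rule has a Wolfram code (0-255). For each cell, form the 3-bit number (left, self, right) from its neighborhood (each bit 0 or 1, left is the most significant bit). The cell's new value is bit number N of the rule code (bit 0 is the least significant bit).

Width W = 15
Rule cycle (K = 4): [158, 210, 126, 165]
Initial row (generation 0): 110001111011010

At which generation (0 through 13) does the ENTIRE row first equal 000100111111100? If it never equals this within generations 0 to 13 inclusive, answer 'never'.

Answer: 12

Derivation:
Gen 0: 110001111011010
Gen 1 (rule 158): 101011110010011
Gen 2 (rule 210): 000001111101101
Gen 3 (rule 126): 000011000111111
Gen 4 (rule 165): 111000010011110
Gen 5 (rule 158): 110100111111101
Gen 6 (rule 210): 010011011111100
Gen 7 (rule 126): 111111110000110
Gen 8 (rule 165): 011111100110000
Gen 9 (rule 158): 111111011101000
Gen 10 (rule 210): 011111001100100
Gen 11 (rule 126): 110001111111110
Gen 12 (rule 165): 000100111111100
Gen 13 (rule 158): 001111111111010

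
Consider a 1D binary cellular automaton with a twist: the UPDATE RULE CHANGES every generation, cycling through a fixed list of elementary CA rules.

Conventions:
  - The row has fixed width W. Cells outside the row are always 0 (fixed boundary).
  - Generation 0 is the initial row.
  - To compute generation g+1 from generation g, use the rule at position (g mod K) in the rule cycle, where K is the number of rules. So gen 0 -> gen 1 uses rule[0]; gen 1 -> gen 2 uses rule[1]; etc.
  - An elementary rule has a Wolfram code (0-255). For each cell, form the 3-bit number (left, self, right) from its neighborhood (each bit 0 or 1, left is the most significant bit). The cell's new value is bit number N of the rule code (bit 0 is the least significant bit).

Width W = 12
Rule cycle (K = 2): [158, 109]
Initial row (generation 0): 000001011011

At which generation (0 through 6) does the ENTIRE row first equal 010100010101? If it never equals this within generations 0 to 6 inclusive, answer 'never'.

Answer: never

Derivation:
Gen 0: 000001011011
Gen 1 (rule 158): 000011010010
Gen 2 (rule 109): 111011110010
Gen 3 (rule 158): 110011101111
Gen 4 (rule 109): 110010111001
Gen 5 (rule 158): 101110110111
Gen 6 (rule 109): 111011111101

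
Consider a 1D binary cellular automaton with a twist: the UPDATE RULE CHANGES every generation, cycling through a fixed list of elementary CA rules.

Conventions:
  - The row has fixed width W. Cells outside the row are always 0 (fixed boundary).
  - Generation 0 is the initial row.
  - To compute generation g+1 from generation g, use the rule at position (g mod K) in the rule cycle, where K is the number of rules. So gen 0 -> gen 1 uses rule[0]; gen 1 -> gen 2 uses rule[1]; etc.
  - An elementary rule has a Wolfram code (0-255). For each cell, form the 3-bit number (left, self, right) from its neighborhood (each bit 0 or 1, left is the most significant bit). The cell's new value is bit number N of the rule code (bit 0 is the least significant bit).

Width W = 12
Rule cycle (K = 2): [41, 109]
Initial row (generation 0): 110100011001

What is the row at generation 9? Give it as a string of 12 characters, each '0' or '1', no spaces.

Answer: 001011000110

Derivation:
Gen 0: 110100011001
Gen 1 (rule 41): 101001010000
Gen 2 (rule 109): 111001110111
Gen 3 (rule 41): 100001001100
Gen 4 (rule 109): 101101001101
Gen 5 (rule 41): 011010001010
Gen 6 (rule 109): 011110101110
Gen 7 (rule 41): 010001011000
Gen 8 (rule 109): 010101111011
Gen 9 (rule 41): 001011000110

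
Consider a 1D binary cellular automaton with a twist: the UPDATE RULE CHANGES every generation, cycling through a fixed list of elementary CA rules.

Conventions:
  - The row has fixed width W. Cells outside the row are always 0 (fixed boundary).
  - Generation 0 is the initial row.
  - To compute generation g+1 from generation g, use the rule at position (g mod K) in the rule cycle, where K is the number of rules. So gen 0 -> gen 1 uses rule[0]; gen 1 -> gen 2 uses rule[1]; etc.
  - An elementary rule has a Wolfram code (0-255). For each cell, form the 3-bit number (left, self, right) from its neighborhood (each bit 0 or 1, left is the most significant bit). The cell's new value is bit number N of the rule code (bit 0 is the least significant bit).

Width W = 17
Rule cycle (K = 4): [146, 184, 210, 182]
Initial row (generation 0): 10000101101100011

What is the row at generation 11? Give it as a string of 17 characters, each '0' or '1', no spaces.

Answer: 10100001000010001

Derivation:
Gen 0: 10000101101100011
Gen 1 (rule 146): 01001000000010100
Gen 2 (rule 184): 00100100000001010
Gen 3 (rule 210): 01011010000010001
Gen 4 (rule 182): 11100111000111011
Gen 5 (rule 146): 01011010101010000
Gen 6 (rule 184): 00110101010101000
Gen 7 (rule 210): 01010000000000100
Gen 8 (rule 182): 11111000000001110
Gen 9 (rule 146): 01110100000010101
Gen 10 (rule 184): 01101010000001010
Gen 11 (rule 210): 10100001000010001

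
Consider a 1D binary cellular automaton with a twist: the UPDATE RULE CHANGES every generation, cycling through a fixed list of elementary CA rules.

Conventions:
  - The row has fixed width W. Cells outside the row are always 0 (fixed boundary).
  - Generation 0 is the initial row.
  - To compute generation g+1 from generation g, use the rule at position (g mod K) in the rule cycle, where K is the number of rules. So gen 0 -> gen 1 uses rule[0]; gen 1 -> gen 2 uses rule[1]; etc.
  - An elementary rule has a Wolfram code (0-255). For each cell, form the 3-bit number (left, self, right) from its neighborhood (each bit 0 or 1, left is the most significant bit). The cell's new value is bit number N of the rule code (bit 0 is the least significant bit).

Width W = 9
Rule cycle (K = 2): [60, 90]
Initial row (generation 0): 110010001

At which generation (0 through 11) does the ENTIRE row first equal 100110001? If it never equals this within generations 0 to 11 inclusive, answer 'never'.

Answer: never

Derivation:
Gen 0: 110010001
Gen 1 (rule 60): 101011001
Gen 2 (rule 90): 000011110
Gen 3 (rule 60): 000010001
Gen 4 (rule 90): 000101010
Gen 5 (rule 60): 000111111
Gen 6 (rule 90): 001100001
Gen 7 (rule 60): 001010001
Gen 8 (rule 90): 010001010
Gen 9 (rule 60): 011001111
Gen 10 (rule 90): 111111001
Gen 11 (rule 60): 100000101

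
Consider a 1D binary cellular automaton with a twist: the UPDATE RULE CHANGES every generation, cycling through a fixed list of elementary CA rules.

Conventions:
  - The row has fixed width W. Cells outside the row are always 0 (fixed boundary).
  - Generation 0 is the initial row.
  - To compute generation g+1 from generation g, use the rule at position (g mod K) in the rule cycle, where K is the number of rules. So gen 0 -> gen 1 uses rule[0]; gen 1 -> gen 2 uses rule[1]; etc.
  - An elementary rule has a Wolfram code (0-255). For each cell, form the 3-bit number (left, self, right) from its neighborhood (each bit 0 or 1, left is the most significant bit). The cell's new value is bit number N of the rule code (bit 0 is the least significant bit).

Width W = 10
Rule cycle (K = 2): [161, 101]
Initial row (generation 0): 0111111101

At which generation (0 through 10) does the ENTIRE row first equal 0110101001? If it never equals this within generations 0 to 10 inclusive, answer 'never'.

Answer: never

Derivation:
Gen 0: 0111111101
Gen 1 (rule 161): 0011111010
Gen 2 (rule 101): 1000001110
Gen 3 (rule 161): 0011100100
Gen 4 (rule 101): 1000100101
Gen 5 (rule 161): 0010000010
Gen 6 (rule 101): 1010111010
Gen 7 (rule 161): 0101010100
Gen 8 (rule 101): 0111111101
Gen 9 (rule 161): 0011111010
Gen 10 (rule 101): 1000001110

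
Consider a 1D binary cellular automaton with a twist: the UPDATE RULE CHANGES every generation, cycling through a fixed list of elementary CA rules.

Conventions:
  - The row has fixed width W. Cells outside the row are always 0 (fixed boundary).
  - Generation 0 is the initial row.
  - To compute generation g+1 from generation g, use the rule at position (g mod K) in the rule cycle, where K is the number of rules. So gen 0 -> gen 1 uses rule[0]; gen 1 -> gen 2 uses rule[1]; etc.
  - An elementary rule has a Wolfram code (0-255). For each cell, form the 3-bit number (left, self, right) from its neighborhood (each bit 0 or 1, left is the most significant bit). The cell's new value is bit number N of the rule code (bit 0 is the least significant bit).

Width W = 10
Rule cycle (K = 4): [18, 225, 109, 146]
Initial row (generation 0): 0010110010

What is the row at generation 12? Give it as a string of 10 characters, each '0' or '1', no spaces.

Answer: 0001101000

Derivation:
Gen 0: 0010110010
Gen 1 (rule 18): 0100001101
Gen 2 (rule 225): 0001100110
Gen 3 (rule 109): 1101100110
Gen 4 (rule 146): 0000011001
Gen 5 (rule 18): 0000100110
Gen 6 (rule 225): 1110000010
Gen 7 (rule 109): 1010111010
Gen 8 (rule 146): 0000010001
Gen 9 (rule 18): 0000101010
Gen 10 (rule 225): 1110010100
Gen 11 (rule 109): 1010011101
Gen 12 (rule 146): 0001101000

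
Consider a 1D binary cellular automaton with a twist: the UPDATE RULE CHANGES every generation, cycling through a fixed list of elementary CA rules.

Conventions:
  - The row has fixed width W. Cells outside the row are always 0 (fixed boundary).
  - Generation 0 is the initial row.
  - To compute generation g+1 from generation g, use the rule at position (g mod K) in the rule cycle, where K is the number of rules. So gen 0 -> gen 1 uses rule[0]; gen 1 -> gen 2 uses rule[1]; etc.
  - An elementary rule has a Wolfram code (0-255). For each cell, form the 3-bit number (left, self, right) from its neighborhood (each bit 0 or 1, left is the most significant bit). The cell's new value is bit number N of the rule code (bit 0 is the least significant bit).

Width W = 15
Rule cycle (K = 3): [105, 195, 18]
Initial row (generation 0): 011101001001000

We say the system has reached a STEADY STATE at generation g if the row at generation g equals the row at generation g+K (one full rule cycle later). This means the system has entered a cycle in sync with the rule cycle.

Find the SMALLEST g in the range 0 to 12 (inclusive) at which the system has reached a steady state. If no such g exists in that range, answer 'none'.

Gen 0: 011101001001000
Gen 1 (rule 105): 010110000000011
Gen 2 (rule 195): 100010111111101
Gen 3 (rule 18): 010100000000000
Gen 4 (rule 105): 001001111111111
Gen 5 (rule 195): 110010111111111
Gen 6 (rule 18): 001100000000000
Gen 7 (rule 105): 101101111111111
Gen 8 (rule 195): 000100111111111
Gen 9 (rule 18): 001011000000000
Gen 10 (rule 105): 100111011111111
Gen 11 (rule 195): 001011001111111
Gen 12 (rule 18): 010000110000000
Gen 13 (rule 105): 000110110111111
Gen 14 (rule 195): 111010010011111
Gen 15 (rule 18): 000001101100000

Answer: none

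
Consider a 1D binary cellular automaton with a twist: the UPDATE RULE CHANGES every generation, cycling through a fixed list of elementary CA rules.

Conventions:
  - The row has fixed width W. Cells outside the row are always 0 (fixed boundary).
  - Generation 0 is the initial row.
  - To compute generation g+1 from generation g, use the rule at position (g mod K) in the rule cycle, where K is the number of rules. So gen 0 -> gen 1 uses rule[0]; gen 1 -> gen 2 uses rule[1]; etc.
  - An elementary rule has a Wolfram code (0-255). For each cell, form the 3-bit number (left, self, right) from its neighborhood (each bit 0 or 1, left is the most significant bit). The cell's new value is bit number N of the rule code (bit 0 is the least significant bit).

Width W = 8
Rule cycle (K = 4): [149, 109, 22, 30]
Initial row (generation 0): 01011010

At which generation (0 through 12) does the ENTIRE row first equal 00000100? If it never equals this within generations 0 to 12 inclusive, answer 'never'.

Answer: never

Derivation:
Gen 0: 01011010
Gen 1 (rule 149): 01000011
Gen 2 (rule 109): 01011011
Gen 3 (rule 22): 11000000
Gen 4 (rule 30): 10100000
Gen 5 (rule 149): 10111111
Gen 6 (rule 109): 11100001
Gen 7 (rule 22): 00010011
Gen 8 (rule 30): 00111110
Gen 9 (rule 149): 10011101
Gen 10 (rule 109): 10010111
Gen 11 (rule 22): 11110000
Gen 12 (rule 30): 10001000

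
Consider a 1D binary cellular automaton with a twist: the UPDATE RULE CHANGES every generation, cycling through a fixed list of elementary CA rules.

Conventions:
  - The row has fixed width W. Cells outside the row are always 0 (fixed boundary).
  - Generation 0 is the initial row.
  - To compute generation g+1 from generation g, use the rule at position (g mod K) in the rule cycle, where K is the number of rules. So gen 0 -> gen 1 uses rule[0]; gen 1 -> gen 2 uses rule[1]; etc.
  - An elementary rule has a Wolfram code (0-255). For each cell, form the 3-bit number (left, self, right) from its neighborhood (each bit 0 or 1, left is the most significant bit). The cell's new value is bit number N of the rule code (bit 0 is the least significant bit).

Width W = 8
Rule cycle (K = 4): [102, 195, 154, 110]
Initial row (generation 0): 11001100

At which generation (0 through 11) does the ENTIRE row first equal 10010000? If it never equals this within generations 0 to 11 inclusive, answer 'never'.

Answer: 6

Derivation:
Gen 0: 11001100
Gen 1 (rule 102): 01010100
Gen 2 (rule 195): 10000001
Gen 3 (rule 154): 01000010
Gen 4 (rule 110): 11000110
Gen 5 (rule 102): 01001010
Gen 6 (rule 195): 10010000
Gen 7 (rule 154): 01101000
Gen 8 (rule 110): 11111000
Gen 9 (rule 102): 00001000
Gen 10 (rule 195): 11110011
Gen 11 (rule 154): 11101110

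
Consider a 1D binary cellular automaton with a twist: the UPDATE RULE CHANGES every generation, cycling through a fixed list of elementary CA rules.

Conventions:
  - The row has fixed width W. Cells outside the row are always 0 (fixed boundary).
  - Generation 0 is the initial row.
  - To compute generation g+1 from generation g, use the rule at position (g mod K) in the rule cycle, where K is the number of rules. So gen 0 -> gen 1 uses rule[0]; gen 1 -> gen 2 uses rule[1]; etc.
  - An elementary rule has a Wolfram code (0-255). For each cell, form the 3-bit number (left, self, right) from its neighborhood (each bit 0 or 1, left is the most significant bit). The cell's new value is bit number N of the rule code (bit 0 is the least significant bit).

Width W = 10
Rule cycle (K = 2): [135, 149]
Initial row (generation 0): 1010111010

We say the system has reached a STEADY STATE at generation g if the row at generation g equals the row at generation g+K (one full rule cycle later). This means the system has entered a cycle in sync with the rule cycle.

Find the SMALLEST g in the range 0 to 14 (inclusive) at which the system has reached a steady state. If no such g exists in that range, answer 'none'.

Gen 0: 1010111010
Gen 1 (rule 135): 1010010010
Gen 2 (rule 149): 1011011011
Gen 3 (rule 135): 1000000000
Gen 4 (rule 149): 1111111111
Gen 5 (rule 135): 0111111110
Gen 6 (rule 149): 0011111101
Gen 7 (rule 135): 1101111001
Gen 8 (rule 149): 0000110101
Gen 9 (rule 135): 1111000101
Gen 10 (rule 149): 0110110101
Gen 11 (rule 135): 1000000101
Gen 12 (rule 149): 1111110101
Gen 13 (rule 135): 0111100101
Gen 14 (rule 149): 0011010101
Gen 15 (rule 135): 1100010101
Gen 16 (rule 149): 0011010101

Answer: 14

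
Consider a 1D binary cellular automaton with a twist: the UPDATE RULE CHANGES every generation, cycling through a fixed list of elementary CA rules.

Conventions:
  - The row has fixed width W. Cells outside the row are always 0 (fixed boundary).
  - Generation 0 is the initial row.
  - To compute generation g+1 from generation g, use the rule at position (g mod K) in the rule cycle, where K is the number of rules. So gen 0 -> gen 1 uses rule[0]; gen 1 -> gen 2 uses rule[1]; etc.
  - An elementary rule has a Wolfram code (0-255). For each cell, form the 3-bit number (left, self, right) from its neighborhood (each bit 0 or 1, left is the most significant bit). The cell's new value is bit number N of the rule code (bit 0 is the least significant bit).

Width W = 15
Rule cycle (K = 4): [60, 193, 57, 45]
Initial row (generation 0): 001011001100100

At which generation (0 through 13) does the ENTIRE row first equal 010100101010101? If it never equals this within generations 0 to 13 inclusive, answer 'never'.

Answer: never

Derivation:
Gen 0: 001011001100100
Gen 1 (rule 60): 001110101010110
Gen 2 (rule 193): 100110000000010
Gen 3 (rule 57): 010101111111001
Gen 4 (rule 45): 011111000000001
Gen 5 (rule 60): 010000100000001
Gen 6 (rule 193): 000110001111100
Gen 7 (rule 57): 110101101000011
Gen 8 (rule 45): 101111011011010
Gen 9 (rule 60): 111000110110111
Gen 10 (rule 193): 011010010010011
Gen 11 (rule 57): 010101001001010
Gen 12 (rule 45): 011111001001110
Gen 13 (rule 60): 010000101101001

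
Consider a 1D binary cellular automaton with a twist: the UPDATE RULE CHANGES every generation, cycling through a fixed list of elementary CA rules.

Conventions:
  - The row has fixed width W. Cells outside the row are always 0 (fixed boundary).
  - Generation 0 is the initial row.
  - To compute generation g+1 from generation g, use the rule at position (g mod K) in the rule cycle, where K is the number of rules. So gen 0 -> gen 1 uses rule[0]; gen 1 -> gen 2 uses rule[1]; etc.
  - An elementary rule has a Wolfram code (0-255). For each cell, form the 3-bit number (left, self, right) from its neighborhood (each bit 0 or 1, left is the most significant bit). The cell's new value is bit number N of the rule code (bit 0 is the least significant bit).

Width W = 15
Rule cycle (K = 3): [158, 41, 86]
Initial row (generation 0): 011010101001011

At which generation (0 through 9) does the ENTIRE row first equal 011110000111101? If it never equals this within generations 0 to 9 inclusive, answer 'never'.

Answer: never

Derivation:
Gen 0: 011010101001011
Gen 1 (rule 158): 110010101111010
Gen 2 (rule 41): 100001011000100
Gen 3 (rule 86): 110011001101110
Gen 4 (rule 158): 101110111001101
Gen 5 (rule 41): 011001100001010
Gen 6 (rule 86): 101110110011011
Gen 7 (rule 158): 101100101110010
Gen 8 (rule 41): 011000011000000
Gen 9 (rule 86): 101100101100000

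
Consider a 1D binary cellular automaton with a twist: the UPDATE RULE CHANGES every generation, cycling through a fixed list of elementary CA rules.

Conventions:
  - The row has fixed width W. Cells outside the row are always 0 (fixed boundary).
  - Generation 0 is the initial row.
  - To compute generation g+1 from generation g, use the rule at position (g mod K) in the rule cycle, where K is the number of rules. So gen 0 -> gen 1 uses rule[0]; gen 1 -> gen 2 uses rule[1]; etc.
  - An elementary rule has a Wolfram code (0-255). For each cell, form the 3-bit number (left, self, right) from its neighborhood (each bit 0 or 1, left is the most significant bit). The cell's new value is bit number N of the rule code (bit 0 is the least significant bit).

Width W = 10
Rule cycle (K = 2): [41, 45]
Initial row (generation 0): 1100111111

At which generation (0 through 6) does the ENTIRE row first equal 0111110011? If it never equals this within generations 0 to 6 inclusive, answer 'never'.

Answer: 4

Derivation:
Gen 0: 1100111111
Gen 1 (rule 41): 1000100000
Gen 2 (rule 45): 1010101111
Gen 3 (rule 41): 0101011000
Gen 4 (rule 45): 0111110011
Gen 5 (rule 41): 0100000010
Gen 6 (rule 45): 0101111010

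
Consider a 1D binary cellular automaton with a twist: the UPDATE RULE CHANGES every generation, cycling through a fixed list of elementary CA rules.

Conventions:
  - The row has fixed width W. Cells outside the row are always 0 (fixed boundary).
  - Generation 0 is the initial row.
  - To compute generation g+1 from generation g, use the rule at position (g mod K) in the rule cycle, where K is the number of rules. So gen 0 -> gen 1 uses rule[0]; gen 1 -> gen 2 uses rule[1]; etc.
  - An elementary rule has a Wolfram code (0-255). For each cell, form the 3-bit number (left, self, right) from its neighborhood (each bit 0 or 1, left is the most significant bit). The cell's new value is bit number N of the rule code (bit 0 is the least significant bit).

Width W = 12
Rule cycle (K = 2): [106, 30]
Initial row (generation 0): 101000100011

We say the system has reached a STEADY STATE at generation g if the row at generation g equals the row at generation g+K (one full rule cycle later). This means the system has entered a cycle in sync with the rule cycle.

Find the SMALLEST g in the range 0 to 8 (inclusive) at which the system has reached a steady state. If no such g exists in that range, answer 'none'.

Answer: none

Derivation:
Gen 0: 101000100011
Gen 1 (rule 106): 010001000111
Gen 2 (rule 30): 111011101100
Gen 3 (rule 106): 101110111100
Gen 4 (rule 30): 101000100010
Gen 5 (rule 106): 010001000100
Gen 6 (rule 30): 111011101110
Gen 7 (rule 106): 101110111010
Gen 8 (rule 30): 101000100011
Gen 9 (rule 106): 010001000111
Gen 10 (rule 30): 111011101100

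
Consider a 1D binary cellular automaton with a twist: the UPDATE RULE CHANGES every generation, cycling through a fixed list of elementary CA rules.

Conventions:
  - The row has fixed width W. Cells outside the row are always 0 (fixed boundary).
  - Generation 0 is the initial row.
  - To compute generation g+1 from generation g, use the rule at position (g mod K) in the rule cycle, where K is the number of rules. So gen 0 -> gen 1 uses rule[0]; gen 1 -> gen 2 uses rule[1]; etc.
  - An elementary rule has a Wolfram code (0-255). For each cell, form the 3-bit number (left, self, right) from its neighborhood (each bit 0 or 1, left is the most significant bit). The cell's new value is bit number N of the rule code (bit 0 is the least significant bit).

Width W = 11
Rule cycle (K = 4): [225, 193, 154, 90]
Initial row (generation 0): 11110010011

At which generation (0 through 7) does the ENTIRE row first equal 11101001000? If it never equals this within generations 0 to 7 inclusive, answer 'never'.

Answer: never

Derivation:
Gen 0: 11110010011
Gen 1 (rule 225): 01110000001
Gen 2 (rule 193): 00110111100
Gen 3 (rule 154): 01100111010
Gen 4 (rule 90): 11111101001
Gen 5 (rule 225): 01111110000
Gen 6 (rule 193): 00111110111
Gen 7 (rule 154): 01111100110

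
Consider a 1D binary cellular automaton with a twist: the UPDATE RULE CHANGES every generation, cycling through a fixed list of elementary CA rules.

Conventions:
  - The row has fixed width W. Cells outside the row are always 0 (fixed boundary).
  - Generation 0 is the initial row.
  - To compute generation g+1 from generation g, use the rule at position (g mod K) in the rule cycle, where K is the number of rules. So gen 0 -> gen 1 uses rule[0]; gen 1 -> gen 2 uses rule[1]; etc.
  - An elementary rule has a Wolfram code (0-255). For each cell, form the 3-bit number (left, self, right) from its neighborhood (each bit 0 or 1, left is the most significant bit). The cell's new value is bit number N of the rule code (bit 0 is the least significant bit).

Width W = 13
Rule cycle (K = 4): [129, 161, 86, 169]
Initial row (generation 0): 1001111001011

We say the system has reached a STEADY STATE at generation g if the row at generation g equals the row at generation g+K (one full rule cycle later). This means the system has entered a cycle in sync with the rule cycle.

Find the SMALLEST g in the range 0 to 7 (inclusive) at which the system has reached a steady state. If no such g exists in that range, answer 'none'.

Answer: none

Derivation:
Gen 0: 1001111001011
Gen 1 (rule 129): 0000110000000
Gen 2 (rule 161): 1110000111111
Gen 3 (rule 86): 0011001000001
Gen 4 (rule 169): 1010000011100
Gen 5 (rule 129): 0000111001001
Gen 6 (rule 161): 1110010000000
Gen 7 (rule 86): 0011111000000
Gen 8 (rule 169): 1011110011111
Gen 9 (rule 129): 0001100001110
Gen 10 (rule 161): 1100001100100
Gen 11 (rule 86): 0110010111110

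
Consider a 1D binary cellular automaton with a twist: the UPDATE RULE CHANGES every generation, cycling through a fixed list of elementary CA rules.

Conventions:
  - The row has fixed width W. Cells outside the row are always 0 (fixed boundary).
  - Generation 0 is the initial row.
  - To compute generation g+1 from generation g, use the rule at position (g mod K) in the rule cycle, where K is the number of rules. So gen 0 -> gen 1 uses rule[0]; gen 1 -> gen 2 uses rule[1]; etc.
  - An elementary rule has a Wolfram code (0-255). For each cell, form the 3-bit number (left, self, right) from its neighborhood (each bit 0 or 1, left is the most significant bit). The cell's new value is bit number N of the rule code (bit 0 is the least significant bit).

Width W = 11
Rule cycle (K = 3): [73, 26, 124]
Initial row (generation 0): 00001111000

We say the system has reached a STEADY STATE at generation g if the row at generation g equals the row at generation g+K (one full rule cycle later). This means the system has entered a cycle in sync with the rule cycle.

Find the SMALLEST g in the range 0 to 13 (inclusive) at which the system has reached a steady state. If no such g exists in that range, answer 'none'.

Answer: 10

Derivation:
Gen 0: 00001111000
Gen 1 (rule 73): 11101001011
Gen 2 (rule 26): 10000110010
Gen 3 (rule 124): 11000111011
Gen 4 (rule 73): 11010101011
Gen 5 (rule 26): 10000000010
Gen 6 (rule 124): 11000000011
Gen 7 (rule 73): 11011111011
Gen 8 (rule 26): 10010000010
Gen 9 (rule 124): 11011000011
Gen 10 (rule 73): 11011011011
Gen 11 (rule 26): 10010010010
Gen 12 (rule 124): 11011011011
Gen 13 (rule 73): 11011011011
Gen 14 (rule 26): 10010010010
Gen 15 (rule 124): 11011011011
Gen 16 (rule 73): 11011011011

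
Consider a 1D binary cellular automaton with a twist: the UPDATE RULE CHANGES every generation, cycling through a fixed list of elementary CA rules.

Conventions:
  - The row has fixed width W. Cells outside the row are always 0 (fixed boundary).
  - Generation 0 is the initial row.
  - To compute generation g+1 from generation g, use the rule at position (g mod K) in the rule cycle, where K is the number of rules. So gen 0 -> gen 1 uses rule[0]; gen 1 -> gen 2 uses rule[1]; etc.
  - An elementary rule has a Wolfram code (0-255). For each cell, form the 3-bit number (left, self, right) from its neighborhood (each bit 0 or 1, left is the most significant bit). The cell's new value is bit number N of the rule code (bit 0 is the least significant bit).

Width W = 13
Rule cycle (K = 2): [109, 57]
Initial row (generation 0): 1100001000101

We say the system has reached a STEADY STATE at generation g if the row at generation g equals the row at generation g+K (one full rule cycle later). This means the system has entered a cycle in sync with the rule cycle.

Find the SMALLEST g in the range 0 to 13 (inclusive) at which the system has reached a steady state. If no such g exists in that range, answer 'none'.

Answer: none

Derivation:
Gen 0: 1100001000101
Gen 1 (rule 109): 1101101010111
Gen 2 (rule 57): 1011010101100
Gen 3 (rule 109): 1111111111101
Gen 4 (rule 57): 1000000000010
Gen 5 (rule 109): 1011111111010
Gen 6 (rule 57): 0110000000101
Gen 7 (rule 109): 0110111110111
Gen 8 (rule 57): 0101100001100
Gen 9 (rule 109): 0111101101101
Gen 10 (rule 57): 0100011011010
Gen 11 (rule 109): 0101011111110
Gen 12 (rule 57): 0010110000001
Gen 13 (rule 109): 1011110111101
Gen 14 (rule 57): 0110001100010
Gen 15 (rule 109): 0110101101010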